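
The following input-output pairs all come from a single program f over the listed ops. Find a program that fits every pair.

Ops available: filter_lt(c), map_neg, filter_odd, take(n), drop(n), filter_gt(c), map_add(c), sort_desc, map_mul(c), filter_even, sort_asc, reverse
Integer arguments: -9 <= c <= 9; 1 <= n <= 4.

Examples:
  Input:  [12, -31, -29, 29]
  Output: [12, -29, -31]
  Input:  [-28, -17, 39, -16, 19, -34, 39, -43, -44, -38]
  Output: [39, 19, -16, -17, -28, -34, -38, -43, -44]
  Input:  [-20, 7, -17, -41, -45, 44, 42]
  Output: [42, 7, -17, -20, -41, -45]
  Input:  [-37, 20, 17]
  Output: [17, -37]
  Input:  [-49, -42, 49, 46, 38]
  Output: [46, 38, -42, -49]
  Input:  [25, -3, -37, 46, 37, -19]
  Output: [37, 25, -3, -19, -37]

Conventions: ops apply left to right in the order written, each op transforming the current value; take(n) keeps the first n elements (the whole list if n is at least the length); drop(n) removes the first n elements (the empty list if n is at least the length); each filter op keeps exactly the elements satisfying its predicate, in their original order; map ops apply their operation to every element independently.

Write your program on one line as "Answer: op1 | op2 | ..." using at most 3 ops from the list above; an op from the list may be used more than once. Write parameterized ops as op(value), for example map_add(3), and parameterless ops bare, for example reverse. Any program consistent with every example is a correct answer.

sort_desc | drop(1)

Check, running the answer program on each example:
  [12, -31, -29, 29] -> [29, 12, -29, -31] -> [12, -29, -31]
  [-28, -17, 39, -16, 19, -34, 39, -43, -44, -38] -> [39, 39, 19, -16, -17, -28, -34, -38, -43, -44] -> [39, 19, -16, -17, -28, -34, -38, -43, -44]
  [-20, 7, -17, -41, -45, 44, 42] -> [44, 42, 7, -17, -20, -41, -45] -> [42, 7, -17, -20, -41, -45]
  [-37, 20, 17] -> [20, 17, -37] -> [17, -37]
  [-49, -42, 49, 46, 38] -> [49, 46, 38, -42, -49] -> [46, 38, -42, -49]
  [25, -3, -37, 46, 37, -19] -> [46, 37, 25, -3, -19, -37] -> [37, 25, -3, -19, -37]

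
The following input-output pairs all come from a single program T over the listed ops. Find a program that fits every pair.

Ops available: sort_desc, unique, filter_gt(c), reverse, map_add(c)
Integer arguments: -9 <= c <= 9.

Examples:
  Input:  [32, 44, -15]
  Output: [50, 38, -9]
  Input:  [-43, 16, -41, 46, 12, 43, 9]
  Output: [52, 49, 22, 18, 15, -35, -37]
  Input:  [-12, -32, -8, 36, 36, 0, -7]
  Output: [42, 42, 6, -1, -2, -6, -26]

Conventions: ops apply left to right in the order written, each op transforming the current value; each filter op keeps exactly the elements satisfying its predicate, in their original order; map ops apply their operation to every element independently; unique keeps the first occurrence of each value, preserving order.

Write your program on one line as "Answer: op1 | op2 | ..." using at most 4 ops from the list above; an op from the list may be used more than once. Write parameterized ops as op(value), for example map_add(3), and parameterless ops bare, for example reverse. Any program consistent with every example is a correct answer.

map_add(4) | reverse | sort_desc | map_add(2)

Check, running the answer program on each example:
  [32, 44, -15] -> [36, 48, -11] -> [-11, 48, 36] -> [48, 36, -11] -> [50, 38, -9]
  [-43, 16, -41, 46, 12, 43, 9] -> [-39, 20, -37, 50, 16, 47, 13] -> [13, 47, 16, 50, -37, 20, -39] -> [50, 47, 20, 16, 13, -37, -39] -> [52, 49, 22, 18, 15, -35, -37]
  [-12, -32, -8, 36, 36, 0, -7] -> [-8, -28, -4, 40, 40, 4, -3] -> [-3, 4, 40, 40, -4, -28, -8] -> [40, 40, 4, -3, -4, -8, -28] -> [42, 42, 6, -1, -2, -6, -26]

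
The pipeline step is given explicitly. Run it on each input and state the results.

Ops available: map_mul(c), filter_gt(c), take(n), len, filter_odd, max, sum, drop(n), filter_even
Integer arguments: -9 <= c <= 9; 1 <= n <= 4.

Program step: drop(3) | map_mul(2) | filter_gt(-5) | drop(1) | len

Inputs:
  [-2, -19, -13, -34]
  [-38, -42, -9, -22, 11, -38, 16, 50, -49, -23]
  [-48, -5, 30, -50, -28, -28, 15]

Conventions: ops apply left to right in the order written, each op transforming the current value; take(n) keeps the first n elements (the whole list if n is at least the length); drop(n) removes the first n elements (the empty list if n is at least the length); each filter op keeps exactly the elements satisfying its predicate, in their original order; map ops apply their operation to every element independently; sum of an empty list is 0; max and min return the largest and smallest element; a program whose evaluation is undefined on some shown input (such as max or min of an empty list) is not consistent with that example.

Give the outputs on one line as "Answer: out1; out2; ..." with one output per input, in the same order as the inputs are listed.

Execution, op by op:
  [-2, -19, -13, -34] -> [-34] -> [-68] -> [] -> [] -> 0
  [-38, -42, -9, -22, 11, -38, 16, 50, -49, -23] -> [-22, 11, -38, 16, 50, -49, -23] -> [-44, 22, -76, 32, 100, -98, -46] -> [22, 32, 100] -> [32, 100] -> 2
  [-48, -5, 30, -50, -28, -28, 15] -> [-50, -28, -28, 15] -> [-100, -56, -56, 30] -> [30] -> [] -> 0

0; 2; 0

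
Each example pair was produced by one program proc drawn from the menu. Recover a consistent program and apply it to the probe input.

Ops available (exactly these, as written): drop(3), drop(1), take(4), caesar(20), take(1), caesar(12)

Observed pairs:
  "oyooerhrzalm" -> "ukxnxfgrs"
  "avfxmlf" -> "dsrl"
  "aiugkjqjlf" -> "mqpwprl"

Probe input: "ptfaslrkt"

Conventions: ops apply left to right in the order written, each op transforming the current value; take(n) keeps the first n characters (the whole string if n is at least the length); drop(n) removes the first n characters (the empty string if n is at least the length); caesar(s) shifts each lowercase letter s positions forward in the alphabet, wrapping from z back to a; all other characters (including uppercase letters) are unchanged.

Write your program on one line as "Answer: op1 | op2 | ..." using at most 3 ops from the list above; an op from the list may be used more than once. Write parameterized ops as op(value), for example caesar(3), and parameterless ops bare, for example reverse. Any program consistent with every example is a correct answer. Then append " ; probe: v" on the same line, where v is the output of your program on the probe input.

caesar(20) | caesar(12) | drop(3) ; probe: "gyrxqz"

Check, running the answer program on each example:
  "oyooerhrzalm" -> "isiiylbltufg" -> "ueuukxnxfgrs" -> "ukxnxfgrs"
  "avfxmlf" -> "upzrgfz" -> "gbldsrl" -> "dsrl"
  "aiugkjqjlf" -> "ucoaedkdfz" -> "goamqpwprl" -> "mqpwprl"
  probe: "ptfaslrkt" -> "jnzumflen" -> "vzlgyrxqz" -> "gyrxqz"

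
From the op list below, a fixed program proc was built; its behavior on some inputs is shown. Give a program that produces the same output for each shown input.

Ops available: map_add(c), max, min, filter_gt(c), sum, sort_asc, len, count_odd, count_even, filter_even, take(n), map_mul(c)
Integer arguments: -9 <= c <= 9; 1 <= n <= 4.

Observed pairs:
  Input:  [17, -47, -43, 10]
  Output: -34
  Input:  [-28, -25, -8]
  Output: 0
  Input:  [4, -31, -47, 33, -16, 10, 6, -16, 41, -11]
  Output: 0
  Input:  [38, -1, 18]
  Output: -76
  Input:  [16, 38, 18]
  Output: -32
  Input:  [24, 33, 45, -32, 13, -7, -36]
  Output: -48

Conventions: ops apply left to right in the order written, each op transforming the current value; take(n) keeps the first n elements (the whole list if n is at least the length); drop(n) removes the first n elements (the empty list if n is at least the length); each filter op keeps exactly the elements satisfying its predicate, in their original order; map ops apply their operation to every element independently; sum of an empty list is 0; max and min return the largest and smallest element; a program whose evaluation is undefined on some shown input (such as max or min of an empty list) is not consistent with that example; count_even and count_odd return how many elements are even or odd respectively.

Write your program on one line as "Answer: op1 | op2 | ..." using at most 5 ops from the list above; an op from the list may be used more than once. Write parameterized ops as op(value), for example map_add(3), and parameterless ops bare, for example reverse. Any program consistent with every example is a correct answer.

take(1) | filter_gt(9) | map_mul(-2) | sum

Check, running the answer program on each example:
  [17, -47, -43, 10] -> [17] -> [17] -> [-34] -> -34
  [-28, -25, -8] -> [-28] -> [] -> [] -> 0
  [4, -31, -47, 33, -16, 10, 6, -16, 41, -11] -> [4] -> [] -> [] -> 0
  [38, -1, 18] -> [38] -> [38] -> [-76] -> -76
  [16, 38, 18] -> [16] -> [16] -> [-32] -> -32
  [24, 33, 45, -32, 13, -7, -36] -> [24] -> [24] -> [-48] -> -48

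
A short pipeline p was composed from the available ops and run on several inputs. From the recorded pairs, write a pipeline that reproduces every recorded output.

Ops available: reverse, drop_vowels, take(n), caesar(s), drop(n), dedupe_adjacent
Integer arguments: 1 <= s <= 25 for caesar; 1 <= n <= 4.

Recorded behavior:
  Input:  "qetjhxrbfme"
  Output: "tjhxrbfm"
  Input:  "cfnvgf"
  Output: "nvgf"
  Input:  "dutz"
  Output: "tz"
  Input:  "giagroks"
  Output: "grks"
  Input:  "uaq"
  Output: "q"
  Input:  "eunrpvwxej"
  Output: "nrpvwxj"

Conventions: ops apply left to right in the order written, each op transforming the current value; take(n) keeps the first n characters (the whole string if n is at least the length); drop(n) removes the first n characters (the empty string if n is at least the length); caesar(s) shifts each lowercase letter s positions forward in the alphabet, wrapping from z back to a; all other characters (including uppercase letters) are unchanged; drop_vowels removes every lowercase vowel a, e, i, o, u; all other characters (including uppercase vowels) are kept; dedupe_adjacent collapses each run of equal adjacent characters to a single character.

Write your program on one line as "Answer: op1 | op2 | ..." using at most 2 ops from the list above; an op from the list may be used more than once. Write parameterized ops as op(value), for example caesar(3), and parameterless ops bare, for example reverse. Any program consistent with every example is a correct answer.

drop(2) | drop_vowels

Check, running the answer program on each example:
  "qetjhxrbfme" -> "tjhxrbfme" -> "tjhxrbfm"
  "cfnvgf" -> "nvgf" -> "nvgf"
  "dutz" -> "tz" -> "tz"
  "giagroks" -> "agroks" -> "grks"
  "uaq" -> "q" -> "q"
  "eunrpvwxej" -> "nrpvwxej" -> "nrpvwxj"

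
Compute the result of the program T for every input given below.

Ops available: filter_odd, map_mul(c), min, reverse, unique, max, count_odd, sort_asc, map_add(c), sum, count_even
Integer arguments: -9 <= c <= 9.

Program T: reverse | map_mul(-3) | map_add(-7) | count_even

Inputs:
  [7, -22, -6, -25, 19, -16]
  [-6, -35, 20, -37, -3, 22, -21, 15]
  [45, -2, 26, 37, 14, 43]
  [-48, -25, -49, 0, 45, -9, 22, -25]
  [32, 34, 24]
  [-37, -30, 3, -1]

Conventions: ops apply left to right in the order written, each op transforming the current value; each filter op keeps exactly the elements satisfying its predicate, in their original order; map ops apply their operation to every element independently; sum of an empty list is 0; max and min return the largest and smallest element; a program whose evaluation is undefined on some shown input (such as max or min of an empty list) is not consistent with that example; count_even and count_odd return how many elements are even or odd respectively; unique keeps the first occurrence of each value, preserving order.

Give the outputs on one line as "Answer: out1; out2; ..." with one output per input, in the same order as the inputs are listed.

3; 5; 3; 5; 0; 3

Execution, op by op:
  [7, -22, -6, -25, 19, -16] -> [-16, 19, -25, -6, -22, 7] -> [48, -57, 75, 18, 66, -21] -> [41, -64, 68, 11, 59, -28] -> 3
  [-6, -35, 20, -37, -3, 22, -21, 15] -> [15, -21, 22, -3, -37, 20, -35, -6] -> [-45, 63, -66, 9, 111, -60, 105, 18] -> [-52, 56, -73, 2, 104, -67, 98, 11] -> 5
  [45, -2, 26, 37, 14, 43] -> [43, 14, 37, 26, -2, 45] -> [-129, -42, -111, -78, 6, -135] -> [-136, -49, -118, -85, -1, -142] -> 3
  [-48, -25, -49, 0, 45, -9, 22, -25] -> [-25, 22, -9, 45, 0, -49, -25, -48] -> [75, -66, 27, -135, 0, 147, 75, 144] -> [68, -73, 20, -142, -7, 140, 68, 137] -> 5
  [32, 34, 24] -> [24, 34, 32] -> [-72, -102, -96] -> [-79, -109, -103] -> 0
  [-37, -30, 3, -1] -> [-1, 3, -30, -37] -> [3, -9, 90, 111] -> [-4, -16, 83, 104] -> 3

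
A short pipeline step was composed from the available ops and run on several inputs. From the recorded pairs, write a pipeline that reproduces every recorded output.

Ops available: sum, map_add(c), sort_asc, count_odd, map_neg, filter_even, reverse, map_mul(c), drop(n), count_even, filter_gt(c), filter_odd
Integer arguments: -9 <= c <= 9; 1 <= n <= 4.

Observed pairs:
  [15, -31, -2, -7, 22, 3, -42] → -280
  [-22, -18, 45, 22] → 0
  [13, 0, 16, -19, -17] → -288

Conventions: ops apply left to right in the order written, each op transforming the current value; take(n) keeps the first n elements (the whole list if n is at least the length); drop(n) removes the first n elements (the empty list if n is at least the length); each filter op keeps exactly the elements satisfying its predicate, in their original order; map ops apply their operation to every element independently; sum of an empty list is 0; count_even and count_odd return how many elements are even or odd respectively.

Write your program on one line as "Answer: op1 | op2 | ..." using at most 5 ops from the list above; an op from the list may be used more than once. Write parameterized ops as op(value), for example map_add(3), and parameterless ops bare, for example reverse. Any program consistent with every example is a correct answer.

filter_odd | map_mul(8) | drop(1) | reverse | sum

Check, running the answer program on each example:
  [15, -31, -2, -7, 22, 3, -42] -> [15, -31, -7, 3] -> [120, -248, -56, 24] -> [-248, -56, 24] -> [24, -56, -248] -> -280
  [-22, -18, 45, 22] -> [45] -> [360] -> [] -> [] -> 0
  [13, 0, 16, -19, -17] -> [13, -19, -17] -> [104, -152, -136] -> [-152, -136] -> [-136, -152] -> -288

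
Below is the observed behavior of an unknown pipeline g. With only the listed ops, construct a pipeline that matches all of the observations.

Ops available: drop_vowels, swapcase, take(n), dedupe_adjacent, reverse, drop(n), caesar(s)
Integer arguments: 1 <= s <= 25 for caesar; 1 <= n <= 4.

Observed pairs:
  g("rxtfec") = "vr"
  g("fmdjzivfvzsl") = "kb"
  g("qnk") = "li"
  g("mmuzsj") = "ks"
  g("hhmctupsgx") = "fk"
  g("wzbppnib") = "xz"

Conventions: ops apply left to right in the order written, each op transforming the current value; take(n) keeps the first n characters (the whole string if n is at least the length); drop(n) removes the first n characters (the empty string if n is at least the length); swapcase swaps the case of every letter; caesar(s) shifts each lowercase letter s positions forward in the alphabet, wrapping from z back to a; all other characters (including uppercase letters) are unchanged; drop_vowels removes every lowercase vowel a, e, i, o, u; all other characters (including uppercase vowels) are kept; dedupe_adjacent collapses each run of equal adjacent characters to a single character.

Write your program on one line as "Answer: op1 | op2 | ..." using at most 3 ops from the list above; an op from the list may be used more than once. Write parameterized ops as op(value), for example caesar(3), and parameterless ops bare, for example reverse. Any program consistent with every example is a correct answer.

take(3) | drop(1) | caesar(24)

Check, running the answer program on each example:
  "rxtfec" -> "rxt" -> "xt" -> "vr"
  "fmdjzivfvzsl" -> "fmd" -> "md" -> "kb"
  "qnk" -> "qnk" -> "nk" -> "li"
  "mmuzsj" -> "mmu" -> "mu" -> "ks"
  "hhmctupsgx" -> "hhm" -> "hm" -> "fk"
  "wzbppnib" -> "wzb" -> "zb" -> "xz"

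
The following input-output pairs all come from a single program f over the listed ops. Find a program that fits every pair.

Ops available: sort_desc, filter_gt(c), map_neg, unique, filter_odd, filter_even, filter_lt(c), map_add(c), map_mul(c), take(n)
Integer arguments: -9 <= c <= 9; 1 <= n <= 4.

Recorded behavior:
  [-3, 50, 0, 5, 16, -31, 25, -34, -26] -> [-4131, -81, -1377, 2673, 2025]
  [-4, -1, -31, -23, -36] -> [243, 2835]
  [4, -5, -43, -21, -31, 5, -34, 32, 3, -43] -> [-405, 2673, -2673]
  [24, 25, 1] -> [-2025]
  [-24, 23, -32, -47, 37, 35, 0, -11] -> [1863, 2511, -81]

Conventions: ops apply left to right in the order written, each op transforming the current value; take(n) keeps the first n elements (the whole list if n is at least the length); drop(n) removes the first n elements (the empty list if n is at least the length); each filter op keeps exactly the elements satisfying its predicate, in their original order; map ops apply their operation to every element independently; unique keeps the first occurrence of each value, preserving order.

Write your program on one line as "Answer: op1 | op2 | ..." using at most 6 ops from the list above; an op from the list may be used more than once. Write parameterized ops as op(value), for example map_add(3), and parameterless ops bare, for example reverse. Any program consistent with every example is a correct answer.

map_add(1) | unique | map_mul(9) | filter_odd | map_mul(-9)

Check, running the answer program on each example:
  [-3, 50, 0, 5, 16, -31, 25, -34, -26] -> [-2, 51, 1, 6, 17, -30, 26, -33, -25] -> [-2, 51, 1, 6, 17, -30, 26, -33, -25] -> [-18, 459, 9, 54, 153, -270, 234, -297, -225] -> [459, 9, 153, -297, -225] -> [-4131, -81, -1377, 2673, 2025]
  [-4, -1, -31, -23, -36] -> [-3, 0, -30, -22, -35] -> [-3, 0, -30, -22, -35] -> [-27, 0, -270, -198, -315] -> [-27, -315] -> [243, 2835]
  [4, -5, -43, -21, -31, 5, -34, 32, 3, -43] -> [5, -4, -42, -20, -30, 6, -33, 33, 4, -42] -> [5, -4, -42, -20, -30, 6, -33, 33, 4] -> [45, -36, -378, -180, -270, 54, -297, 297, 36] -> [45, -297, 297] -> [-405, 2673, -2673]
  [24, 25, 1] -> [25, 26, 2] -> [25, 26, 2] -> [225, 234, 18] -> [225] -> [-2025]
  [-24, 23, -32, -47, 37, 35, 0, -11] -> [-23, 24, -31, -46, 38, 36, 1, -10] -> [-23, 24, -31, -46, 38, 36, 1, -10] -> [-207, 216, -279, -414, 342, 324, 9, -90] -> [-207, -279, 9] -> [1863, 2511, -81]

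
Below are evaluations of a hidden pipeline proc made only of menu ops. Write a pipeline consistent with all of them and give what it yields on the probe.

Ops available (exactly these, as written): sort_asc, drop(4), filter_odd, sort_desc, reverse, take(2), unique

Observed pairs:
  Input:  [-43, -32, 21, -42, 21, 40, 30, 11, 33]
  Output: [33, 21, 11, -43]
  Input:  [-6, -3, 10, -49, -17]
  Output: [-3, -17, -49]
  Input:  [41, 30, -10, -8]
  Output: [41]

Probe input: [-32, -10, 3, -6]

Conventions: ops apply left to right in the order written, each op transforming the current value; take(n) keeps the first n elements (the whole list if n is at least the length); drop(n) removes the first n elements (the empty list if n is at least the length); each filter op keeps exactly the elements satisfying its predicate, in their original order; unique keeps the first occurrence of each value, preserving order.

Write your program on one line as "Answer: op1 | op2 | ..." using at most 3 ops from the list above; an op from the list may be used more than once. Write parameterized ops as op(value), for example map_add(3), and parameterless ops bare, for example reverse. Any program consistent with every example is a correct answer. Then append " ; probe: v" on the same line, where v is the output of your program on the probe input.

unique | filter_odd | sort_desc ; probe: [3]

Check, running the answer program on each example:
  [-43, -32, 21, -42, 21, 40, 30, 11, 33] -> [-43, -32, 21, -42, 40, 30, 11, 33] -> [-43, 21, 11, 33] -> [33, 21, 11, -43]
  [-6, -3, 10, -49, -17] -> [-6, -3, 10, -49, -17] -> [-3, -49, -17] -> [-3, -17, -49]
  [41, 30, -10, -8] -> [41, 30, -10, -8] -> [41] -> [41]
  probe: [-32, -10, 3, -6] -> [-32, -10, 3, -6] -> [3] -> [3]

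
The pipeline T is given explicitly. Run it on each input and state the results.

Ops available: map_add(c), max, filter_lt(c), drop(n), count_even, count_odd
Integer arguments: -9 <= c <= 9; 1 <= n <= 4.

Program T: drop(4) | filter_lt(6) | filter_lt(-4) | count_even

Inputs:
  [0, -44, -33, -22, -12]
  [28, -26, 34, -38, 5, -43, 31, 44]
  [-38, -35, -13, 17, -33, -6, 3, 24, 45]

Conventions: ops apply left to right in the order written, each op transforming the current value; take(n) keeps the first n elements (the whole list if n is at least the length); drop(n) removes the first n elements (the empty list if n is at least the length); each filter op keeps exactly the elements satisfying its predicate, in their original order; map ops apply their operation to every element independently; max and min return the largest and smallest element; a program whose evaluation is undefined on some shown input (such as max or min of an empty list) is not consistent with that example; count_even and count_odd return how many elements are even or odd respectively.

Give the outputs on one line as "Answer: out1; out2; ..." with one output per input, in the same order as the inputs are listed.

Execution, op by op:
  [0, -44, -33, -22, -12] -> [-12] -> [-12] -> [-12] -> 1
  [28, -26, 34, -38, 5, -43, 31, 44] -> [5, -43, 31, 44] -> [5, -43] -> [-43] -> 0
  [-38, -35, -13, 17, -33, -6, 3, 24, 45] -> [-33, -6, 3, 24, 45] -> [-33, -6, 3] -> [-33, -6] -> 1

1; 0; 1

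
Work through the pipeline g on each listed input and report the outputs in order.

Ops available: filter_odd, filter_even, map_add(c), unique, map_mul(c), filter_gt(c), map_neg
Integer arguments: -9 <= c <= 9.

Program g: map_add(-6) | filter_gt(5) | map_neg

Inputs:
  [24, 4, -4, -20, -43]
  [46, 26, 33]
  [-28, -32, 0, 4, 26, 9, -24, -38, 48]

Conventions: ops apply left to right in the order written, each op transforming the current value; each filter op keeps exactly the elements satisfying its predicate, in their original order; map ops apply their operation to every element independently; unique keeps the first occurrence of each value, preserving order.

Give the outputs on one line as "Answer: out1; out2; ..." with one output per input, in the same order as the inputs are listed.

[-18]; [-40, -20, -27]; [-20, -42]

Execution, op by op:
  [24, 4, -4, -20, -43] -> [18, -2, -10, -26, -49] -> [18] -> [-18]
  [46, 26, 33] -> [40, 20, 27] -> [40, 20, 27] -> [-40, -20, -27]
  [-28, -32, 0, 4, 26, 9, -24, -38, 48] -> [-34, -38, -6, -2, 20, 3, -30, -44, 42] -> [20, 42] -> [-20, -42]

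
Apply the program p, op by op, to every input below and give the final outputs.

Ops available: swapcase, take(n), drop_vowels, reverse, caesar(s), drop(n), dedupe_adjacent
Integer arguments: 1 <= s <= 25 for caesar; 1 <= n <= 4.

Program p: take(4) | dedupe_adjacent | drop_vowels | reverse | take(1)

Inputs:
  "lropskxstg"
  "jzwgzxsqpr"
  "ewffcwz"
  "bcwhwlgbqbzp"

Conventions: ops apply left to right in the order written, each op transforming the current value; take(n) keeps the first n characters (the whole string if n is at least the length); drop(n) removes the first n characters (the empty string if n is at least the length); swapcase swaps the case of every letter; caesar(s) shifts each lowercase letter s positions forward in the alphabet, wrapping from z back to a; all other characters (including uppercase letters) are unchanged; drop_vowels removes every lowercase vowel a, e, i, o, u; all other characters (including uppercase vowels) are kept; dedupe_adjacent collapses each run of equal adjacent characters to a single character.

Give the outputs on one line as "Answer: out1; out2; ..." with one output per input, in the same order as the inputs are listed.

"p"; "g"; "f"; "h"

Execution, op by op:
  "lropskxstg" -> "lrop" -> "lrop" -> "lrp" -> "prl" -> "p"
  "jzwgzxsqpr" -> "jzwg" -> "jzwg" -> "jzwg" -> "gwzj" -> "g"
  "ewffcwz" -> "ewff" -> "ewf" -> "wf" -> "fw" -> "f"
  "bcwhwlgbqbzp" -> "bcwh" -> "bcwh" -> "bcwh" -> "hwcb" -> "h"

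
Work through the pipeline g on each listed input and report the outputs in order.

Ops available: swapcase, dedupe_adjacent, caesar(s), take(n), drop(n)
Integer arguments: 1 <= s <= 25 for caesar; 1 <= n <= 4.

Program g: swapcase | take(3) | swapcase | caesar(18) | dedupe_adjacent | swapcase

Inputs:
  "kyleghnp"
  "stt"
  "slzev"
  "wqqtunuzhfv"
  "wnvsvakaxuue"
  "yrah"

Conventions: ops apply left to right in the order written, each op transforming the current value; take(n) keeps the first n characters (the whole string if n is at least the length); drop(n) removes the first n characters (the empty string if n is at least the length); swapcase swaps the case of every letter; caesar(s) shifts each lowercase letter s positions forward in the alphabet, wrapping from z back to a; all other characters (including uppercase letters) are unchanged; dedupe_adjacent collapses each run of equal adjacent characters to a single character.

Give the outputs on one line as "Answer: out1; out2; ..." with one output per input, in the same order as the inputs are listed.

"CQD"; "KL"; "KDR"; "OI"; "OFN"; "QJS"

Execution, op by op:
  "kyleghnp" -> "KYLEGHNP" -> "KYL" -> "kyl" -> "cqd" -> "cqd" -> "CQD"
  "stt" -> "STT" -> "STT" -> "stt" -> "kll" -> "kl" -> "KL"
  "slzev" -> "SLZEV" -> "SLZ" -> "slz" -> "kdr" -> "kdr" -> "KDR"
  "wqqtunuzhfv" -> "WQQTUNUZHFV" -> "WQQ" -> "wqq" -> "oii" -> "oi" -> "OI"
  "wnvsvakaxuue" -> "WNVSVAKAXUUE" -> "WNV" -> "wnv" -> "ofn" -> "ofn" -> "OFN"
  "yrah" -> "YRAH" -> "YRA" -> "yra" -> "qjs" -> "qjs" -> "QJS"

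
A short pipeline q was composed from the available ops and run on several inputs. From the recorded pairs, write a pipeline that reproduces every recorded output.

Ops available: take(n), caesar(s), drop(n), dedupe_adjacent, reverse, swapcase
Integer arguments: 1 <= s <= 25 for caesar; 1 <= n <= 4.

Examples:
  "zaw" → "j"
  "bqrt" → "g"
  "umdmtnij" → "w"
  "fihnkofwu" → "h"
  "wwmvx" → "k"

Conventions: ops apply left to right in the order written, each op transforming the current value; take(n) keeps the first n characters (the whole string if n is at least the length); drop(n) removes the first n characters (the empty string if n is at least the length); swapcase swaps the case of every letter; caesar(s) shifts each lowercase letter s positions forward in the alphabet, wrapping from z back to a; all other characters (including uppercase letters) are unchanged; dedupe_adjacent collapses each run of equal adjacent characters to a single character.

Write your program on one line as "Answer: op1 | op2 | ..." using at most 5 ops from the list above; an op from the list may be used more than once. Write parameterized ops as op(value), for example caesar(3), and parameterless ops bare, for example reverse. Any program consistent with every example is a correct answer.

reverse | dedupe_adjacent | take(1) | caesar(13)

Check, running the answer program on each example:
  "zaw" -> "waz" -> "waz" -> "w" -> "j"
  "bqrt" -> "trqb" -> "trqb" -> "t" -> "g"
  "umdmtnij" -> "jintmdmu" -> "jintmdmu" -> "j" -> "w"
  "fihnkofwu" -> "uwfoknhif" -> "uwfoknhif" -> "u" -> "h"
  "wwmvx" -> "xvmww" -> "xvmw" -> "x" -> "k"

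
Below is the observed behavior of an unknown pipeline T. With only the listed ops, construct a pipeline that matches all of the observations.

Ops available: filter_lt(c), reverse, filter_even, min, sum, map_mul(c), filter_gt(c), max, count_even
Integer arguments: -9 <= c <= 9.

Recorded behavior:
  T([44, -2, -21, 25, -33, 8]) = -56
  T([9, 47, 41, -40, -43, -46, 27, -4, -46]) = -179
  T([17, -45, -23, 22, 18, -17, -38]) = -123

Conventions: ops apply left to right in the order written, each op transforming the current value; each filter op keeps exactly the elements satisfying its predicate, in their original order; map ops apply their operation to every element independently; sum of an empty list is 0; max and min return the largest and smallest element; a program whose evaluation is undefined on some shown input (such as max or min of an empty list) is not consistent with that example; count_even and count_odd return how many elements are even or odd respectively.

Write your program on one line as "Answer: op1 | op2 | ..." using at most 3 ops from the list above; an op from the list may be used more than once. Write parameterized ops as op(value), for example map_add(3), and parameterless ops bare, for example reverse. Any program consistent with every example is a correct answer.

filter_lt(2) | sum

Check, running the answer program on each example:
  [44, -2, -21, 25, -33, 8] -> [-2, -21, -33] -> -56
  [9, 47, 41, -40, -43, -46, 27, -4, -46] -> [-40, -43, -46, -4, -46] -> -179
  [17, -45, -23, 22, 18, -17, -38] -> [-45, -23, -17, -38] -> -123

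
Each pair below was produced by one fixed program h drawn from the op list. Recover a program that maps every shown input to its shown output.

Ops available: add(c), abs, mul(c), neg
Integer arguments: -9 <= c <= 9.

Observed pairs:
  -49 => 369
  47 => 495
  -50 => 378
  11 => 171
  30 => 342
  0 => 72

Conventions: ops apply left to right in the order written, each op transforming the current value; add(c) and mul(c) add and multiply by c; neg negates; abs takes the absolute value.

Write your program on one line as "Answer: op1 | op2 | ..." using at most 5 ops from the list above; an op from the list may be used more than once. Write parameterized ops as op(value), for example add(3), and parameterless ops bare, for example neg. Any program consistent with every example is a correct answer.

neg | add(-8) | abs | mul(9)

Check, running the answer program on each example:
  -49 -> 49 -> 41 -> 41 -> 369
  47 -> -47 -> -55 -> 55 -> 495
  -50 -> 50 -> 42 -> 42 -> 378
  11 -> -11 -> -19 -> 19 -> 171
  30 -> -30 -> -38 -> 38 -> 342
  0 -> 0 -> -8 -> 8 -> 72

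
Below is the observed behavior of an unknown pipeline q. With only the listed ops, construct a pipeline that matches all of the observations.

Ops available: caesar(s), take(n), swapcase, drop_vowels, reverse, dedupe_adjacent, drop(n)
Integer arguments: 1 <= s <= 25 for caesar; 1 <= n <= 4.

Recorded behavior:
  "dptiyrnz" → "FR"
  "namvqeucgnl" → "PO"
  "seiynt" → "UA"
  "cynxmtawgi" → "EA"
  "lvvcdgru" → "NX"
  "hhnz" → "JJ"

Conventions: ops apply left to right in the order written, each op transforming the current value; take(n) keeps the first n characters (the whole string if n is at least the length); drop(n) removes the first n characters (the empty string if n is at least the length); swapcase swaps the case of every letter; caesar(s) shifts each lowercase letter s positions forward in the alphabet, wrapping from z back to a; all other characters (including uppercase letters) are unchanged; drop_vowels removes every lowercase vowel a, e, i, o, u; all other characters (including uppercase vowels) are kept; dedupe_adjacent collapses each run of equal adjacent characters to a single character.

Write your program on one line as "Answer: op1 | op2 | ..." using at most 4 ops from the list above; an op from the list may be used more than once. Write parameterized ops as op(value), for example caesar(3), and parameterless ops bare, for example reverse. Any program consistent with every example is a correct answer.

drop_vowels | caesar(2) | swapcase | take(2)

Check, running the answer program on each example:
  "dptiyrnz" -> "dptyrnz" -> "frvatpb" -> "FRVATPB" -> "FR"
  "namvqeucgnl" -> "nmvqcgnl" -> "poxseipn" -> "POXSEIPN" -> "PO"
  "seiynt" -> "synt" -> "uapv" -> "UAPV" -> "UA"
  "cynxmtawgi" -> "cynxmtwg" -> "eapzovyi" -> "EAPZOVYI" -> "EA"
  "lvvcdgru" -> "lvvcdgr" -> "nxxefit" -> "NXXEFIT" -> "NX"
  "hhnz" -> "hhnz" -> "jjpb" -> "JJPB" -> "JJ"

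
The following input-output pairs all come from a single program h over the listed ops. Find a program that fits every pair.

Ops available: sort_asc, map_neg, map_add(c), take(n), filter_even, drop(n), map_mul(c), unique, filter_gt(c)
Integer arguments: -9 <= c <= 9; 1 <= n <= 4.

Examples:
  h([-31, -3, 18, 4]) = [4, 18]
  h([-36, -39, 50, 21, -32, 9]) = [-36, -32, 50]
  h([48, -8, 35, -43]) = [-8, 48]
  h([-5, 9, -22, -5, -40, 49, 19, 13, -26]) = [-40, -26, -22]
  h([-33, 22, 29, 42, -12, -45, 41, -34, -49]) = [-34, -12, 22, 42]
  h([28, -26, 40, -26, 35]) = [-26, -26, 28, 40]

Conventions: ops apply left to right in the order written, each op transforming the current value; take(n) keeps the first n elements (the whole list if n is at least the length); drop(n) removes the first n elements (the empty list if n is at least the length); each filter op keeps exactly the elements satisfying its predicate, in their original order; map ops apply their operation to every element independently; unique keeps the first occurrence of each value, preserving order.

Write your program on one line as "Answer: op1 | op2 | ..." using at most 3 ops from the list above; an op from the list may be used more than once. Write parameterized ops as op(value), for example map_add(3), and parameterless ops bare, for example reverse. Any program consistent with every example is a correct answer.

filter_even | sort_asc

Check, running the answer program on each example:
  [-31, -3, 18, 4] -> [18, 4] -> [4, 18]
  [-36, -39, 50, 21, -32, 9] -> [-36, 50, -32] -> [-36, -32, 50]
  [48, -8, 35, -43] -> [48, -8] -> [-8, 48]
  [-5, 9, -22, -5, -40, 49, 19, 13, -26] -> [-22, -40, -26] -> [-40, -26, -22]
  [-33, 22, 29, 42, -12, -45, 41, -34, -49] -> [22, 42, -12, -34] -> [-34, -12, 22, 42]
  [28, -26, 40, -26, 35] -> [28, -26, 40, -26] -> [-26, -26, 28, 40]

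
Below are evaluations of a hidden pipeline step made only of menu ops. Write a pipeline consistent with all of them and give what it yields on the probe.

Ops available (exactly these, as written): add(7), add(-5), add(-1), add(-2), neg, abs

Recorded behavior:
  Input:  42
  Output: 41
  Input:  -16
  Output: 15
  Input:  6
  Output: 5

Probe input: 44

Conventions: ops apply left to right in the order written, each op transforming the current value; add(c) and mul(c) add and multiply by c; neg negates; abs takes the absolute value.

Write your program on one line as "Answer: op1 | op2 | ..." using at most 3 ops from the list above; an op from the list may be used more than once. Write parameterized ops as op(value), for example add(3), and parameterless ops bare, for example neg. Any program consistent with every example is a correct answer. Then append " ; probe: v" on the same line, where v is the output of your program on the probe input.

abs | add(-1) ; probe: 43

Check, running the answer program on each example:
  42 -> 42 -> 41
  -16 -> 16 -> 15
  6 -> 6 -> 5
  probe: 44 -> 44 -> 43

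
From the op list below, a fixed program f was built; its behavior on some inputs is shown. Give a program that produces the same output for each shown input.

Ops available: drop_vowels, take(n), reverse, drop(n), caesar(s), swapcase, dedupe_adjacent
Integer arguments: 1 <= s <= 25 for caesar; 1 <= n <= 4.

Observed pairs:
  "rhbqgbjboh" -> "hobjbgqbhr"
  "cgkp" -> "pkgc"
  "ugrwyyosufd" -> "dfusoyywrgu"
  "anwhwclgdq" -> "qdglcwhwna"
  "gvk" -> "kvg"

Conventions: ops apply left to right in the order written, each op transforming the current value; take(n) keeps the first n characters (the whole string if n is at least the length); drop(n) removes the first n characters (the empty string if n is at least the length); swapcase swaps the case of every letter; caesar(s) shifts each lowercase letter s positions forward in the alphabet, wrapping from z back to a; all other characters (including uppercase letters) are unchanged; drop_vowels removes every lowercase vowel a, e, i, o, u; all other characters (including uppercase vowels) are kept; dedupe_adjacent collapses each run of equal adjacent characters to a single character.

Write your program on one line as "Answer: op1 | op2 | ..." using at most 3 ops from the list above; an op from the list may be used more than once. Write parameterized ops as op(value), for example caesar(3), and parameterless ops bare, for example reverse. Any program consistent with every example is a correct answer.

swapcase | reverse | swapcase

Check, running the answer program on each example:
  "rhbqgbjboh" -> "RHBQGBJBOH" -> "HOBJBGQBHR" -> "hobjbgqbhr"
  "cgkp" -> "CGKP" -> "PKGC" -> "pkgc"
  "ugrwyyosufd" -> "UGRWYYOSUFD" -> "DFUSOYYWRGU" -> "dfusoyywrgu"
  "anwhwclgdq" -> "ANWHWCLGDQ" -> "QDGLCWHWNA" -> "qdglcwhwna"
  "gvk" -> "GVK" -> "KVG" -> "kvg"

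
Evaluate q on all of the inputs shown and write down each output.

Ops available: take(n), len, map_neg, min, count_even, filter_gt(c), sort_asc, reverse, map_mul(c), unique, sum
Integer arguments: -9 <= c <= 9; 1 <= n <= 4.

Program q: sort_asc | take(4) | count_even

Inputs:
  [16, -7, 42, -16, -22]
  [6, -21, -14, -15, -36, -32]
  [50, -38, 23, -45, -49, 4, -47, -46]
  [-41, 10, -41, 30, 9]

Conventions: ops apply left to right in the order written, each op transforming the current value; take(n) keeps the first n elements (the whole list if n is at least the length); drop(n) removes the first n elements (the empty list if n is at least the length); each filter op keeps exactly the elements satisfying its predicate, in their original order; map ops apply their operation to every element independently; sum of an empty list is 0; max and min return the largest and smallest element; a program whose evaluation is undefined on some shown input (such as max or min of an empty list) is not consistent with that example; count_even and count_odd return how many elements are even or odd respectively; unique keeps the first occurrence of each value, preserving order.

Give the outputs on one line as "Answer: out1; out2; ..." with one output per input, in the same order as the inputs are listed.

Execution, op by op:
  [16, -7, 42, -16, -22] -> [-22, -16, -7, 16, 42] -> [-22, -16, -7, 16] -> 3
  [6, -21, -14, -15, -36, -32] -> [-36, -32, -21, -15, -14, 6] -> [-36, -32, -21, -15] -> 2
  [50, -38, 23, -45, -49, 4, -47, -46] -> [-49, -47, -46, -45, -38, 4, 23, 50] -> [-49, -47, -46, -45] -> 1
  [-41, 10, -41, 30, 9] -> [-41, -41, 9, 10, 30] -> [-41, -41, 9, 10] -> 1

3; 2; 1; 1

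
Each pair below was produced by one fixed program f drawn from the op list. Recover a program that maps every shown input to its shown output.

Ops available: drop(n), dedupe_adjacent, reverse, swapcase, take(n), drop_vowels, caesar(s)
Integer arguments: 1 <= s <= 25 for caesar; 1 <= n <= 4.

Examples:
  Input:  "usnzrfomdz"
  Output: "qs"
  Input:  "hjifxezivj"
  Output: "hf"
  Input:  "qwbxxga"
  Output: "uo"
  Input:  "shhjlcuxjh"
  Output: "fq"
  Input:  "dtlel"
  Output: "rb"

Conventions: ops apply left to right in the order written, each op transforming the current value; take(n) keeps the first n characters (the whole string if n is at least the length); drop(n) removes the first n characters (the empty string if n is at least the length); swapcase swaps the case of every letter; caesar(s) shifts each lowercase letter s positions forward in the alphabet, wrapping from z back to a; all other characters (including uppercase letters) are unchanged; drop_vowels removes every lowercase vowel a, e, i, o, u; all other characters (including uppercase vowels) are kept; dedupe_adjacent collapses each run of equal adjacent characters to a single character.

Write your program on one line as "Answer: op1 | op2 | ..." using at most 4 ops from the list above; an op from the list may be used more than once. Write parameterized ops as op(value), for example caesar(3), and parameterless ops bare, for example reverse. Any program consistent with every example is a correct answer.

take(3) | take(2) | reverse | caesar(24)

Check, running the answer program on each example:
  "usnzrfomdz" -> "usn" -> "us" -> "su" -> "qs"
  "hjifxezivj" -> "hji" -> "hj" -> "jh" -> "hf"
  "qwbxxga" -> "qwb" -> "qw" -> "wq" -> "uo"
  "shhjlcuxjh" -> "shh" -> "sh" -> "hs" -> "fq"
  "dtlel" -> "dtl" -> "dt" -> "td" -> "rb"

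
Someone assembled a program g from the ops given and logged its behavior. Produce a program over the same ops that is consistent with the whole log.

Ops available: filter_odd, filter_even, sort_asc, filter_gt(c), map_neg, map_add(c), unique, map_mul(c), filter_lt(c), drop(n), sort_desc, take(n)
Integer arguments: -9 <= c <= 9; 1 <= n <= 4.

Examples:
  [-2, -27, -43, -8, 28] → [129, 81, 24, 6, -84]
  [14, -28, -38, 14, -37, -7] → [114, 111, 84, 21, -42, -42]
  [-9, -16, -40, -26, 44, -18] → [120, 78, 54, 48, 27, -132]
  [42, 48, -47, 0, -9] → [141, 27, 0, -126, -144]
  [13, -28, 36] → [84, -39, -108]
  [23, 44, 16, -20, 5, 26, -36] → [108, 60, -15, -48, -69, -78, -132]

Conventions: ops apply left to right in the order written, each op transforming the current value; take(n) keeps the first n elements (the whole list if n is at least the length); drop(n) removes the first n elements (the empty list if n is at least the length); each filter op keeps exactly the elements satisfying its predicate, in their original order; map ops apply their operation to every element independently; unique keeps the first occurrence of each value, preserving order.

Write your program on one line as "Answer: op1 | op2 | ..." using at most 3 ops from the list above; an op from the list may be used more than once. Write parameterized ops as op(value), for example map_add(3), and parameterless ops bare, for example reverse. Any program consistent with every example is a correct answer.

map_neg | sort_desc | map_mul(3)

Check, running the answer program on each example:
  [-2, -27, -43, -8, 28] -> [2, 27, 43, 8, -28] -> [43, 27, 8, 2, -28] -> [129, 81, 24, 6, -84]
  [14, -28, -38, 14, -37, -7] -> [-14, 28, 38, -14, 37, 7] -> [38, 37, 28, 7, -14, -14] -> [114, 111, 84, 21, -42, -42]
  [-9, -16, -40, -26, 44, -18] -> [9, 16, 40, 26, -44, 18] -> [40, 26, 18, 16, 9, -44] -> [120, 78, 54, 48, 27, -132]
  [42, 48, -47, 0, -9] -> [-42, -48, 47, 0, 9] -> [47, 9, 0, -42, -48] -> [141, 27, 0, -126, -144]
  [13, -28, 36] -> [-13, 28, -36] -> [28, -13, -36] -> [84, -39, -108]
  [23, 44, 16, -20, 5, 26, -36] -> [-23, -44, -16, 20, -5, -26, 36] -> [36, 20, -5, -16, -23, -26, -44] -> [108, 60, -15, -48, -69, -78, -132]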